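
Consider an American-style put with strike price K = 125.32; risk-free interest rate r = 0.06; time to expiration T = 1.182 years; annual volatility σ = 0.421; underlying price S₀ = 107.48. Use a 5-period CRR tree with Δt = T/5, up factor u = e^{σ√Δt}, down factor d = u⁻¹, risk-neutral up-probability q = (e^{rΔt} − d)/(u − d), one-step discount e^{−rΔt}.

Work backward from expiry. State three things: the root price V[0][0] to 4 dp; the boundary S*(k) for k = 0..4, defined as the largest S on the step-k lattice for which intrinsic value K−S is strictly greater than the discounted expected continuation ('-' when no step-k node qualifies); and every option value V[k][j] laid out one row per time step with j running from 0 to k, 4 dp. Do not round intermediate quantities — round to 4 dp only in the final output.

params: Δt=0.23640 u=1.22715 d=0.81490 q=0.48366 e^(-rΔt)=0.98592
t_5 payoffs: 86.6976 67.1586 37.7349 0.0000 0.0000 0.0000
t_4: node(4,0) S=47.3955 payoff=77.9245 vs cont=76.1595 → 77.9245 [stop]  node(4,1) S=71.3727 payoff=53.9473 vs cont=52.1823 → 53.9473 [stop]  node(4,2) S=107.4800 payoff=17.8400 vs cont=19.2098 → 19.2098 [wait]  node(4,3) S=161.8538 payoff=0.0000 vs cont=0.0000 → 0.0000 [wait]  node(4,4) S=243.7351 payoff=0.0000 vs cont=0.0000 → 0.0000 [wait]  ⇒ S*(4)=71.3727
t_3: node(3,0) S=58.1614 payoff=67.1586 vs cont=65.3936 → 67.1586 [stop]  node(3,1) S=87.5851 payoff=37.7349 vs cont=36.6231 → 37.7349 [stop]  node(3,2) S=131.8941 payoff=0.0000 vs cont=9.7792 → 9.7792 [wait]  node(3,3) S=198.6189 payoff=0.0000 vs cont=0.0000 → 0.0000 [wait]  ⇒ S*(3)=87.5851
t_2: node(2,0) S=71.3727 payoff=53.9473 vs cont=52.1823 → 53.9473 [stop]  node(2,1) S=107.4800 payoff=17.8400 vs cont=23.8730 → 23.8730 [wait]  node(2,2) S=161.8538 payoff=0.0000 vs cont=4.9783 → 4.9783 [wait]  ⇒ S*(2)=71.3727
t_1: node(1,0) S=87.5851 payoff=37.7349 vs cont=38.8467 → 38.8467 [wait]  node(1,1) S=131.8941 payoff=0.0000 vs cont=14.5269 → 14.5269 [wait]  ⇒ S*(1)=-
t_0: node(0,0) S=107.4800 payoff=17.8400 vs cont=26.7029 → 26.7029 [wait]  ⇒ S*(0)=-

price = 26.7029
boundary = - - 71.3727 87.5851 71.3727
tree:
26.7029
38.8467 14.5269
53.9473 23.8730 4.9783
67.1586 37.7349 9.7792 0.0000
77.9245 53.9473 19.2098 0.0000 0.0000
86.6976 67.1586 37.7349 0.0000 0.0000 0.0000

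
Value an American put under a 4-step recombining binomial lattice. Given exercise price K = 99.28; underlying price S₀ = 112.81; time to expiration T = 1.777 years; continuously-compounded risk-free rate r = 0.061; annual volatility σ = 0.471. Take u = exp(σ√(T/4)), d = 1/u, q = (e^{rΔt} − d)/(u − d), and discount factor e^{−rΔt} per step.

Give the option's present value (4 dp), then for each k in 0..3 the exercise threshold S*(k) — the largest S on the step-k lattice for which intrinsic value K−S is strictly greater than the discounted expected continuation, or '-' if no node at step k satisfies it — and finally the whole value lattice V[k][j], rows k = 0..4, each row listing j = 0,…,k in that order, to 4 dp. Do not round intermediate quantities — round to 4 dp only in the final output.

price = 15.5740
boundary = - - 60.2102 43.9877
tree:
15.5740
25.1285 5.5096
39.0698 10.5850 0.0000
55.2923 20.3360 0.0000 0.0000
67.1439 39.0698 0.0000 0.0000 0.0000

params: Δt=0.44425 u=1.36880 d=0.73057 q=0.46520 e^(-rΔt)=0.97326
t_4 payoffs: 67.1439 39.0698 0.0000 0.0000 0.0000
t_3: node(3,0) S=43.9877 payoff=55.2923 vs cont=52.6380 → 55.2923 [stop]  node(3,1) S=82.4155 payoff=16.8645 vs cont=20.3360 → 20.3360 [wait]  node(3,2) S=154.4138 payoff=0.0000 vs cont=0.0000 → 0.0000 [wait]  node(3,3) S=289.3100 payoff=0.0000 vs cont=0.0000 → 0.0000 [wait]  ⇒ S*(3)=43.9877
t_2: node(2,0) S=60.2102 payoff=39.0698 vs cont=37.9872 → 39.0698 [stop]  node(2,1) S=112.8100 payoff=0.0000 vs cont=10.5850 → 10.5850 [wait]  node(2,2) S=211.3610 payoff=0.0000 vs cont=0.0000 → 0.0000 [wait]  ⇒ S*(2)=60.2102
t_1: node(1,0) S=82.4155 payoff=16.8645 vs cont=25.1285 → 25.1285 [wait]  node(1,1) S=154.4138 payoff=0.0000 vs cont=5.5096 → 5.5096 [wait]  ⇒ S*(1)=-
t_0: node(0,0) S=112.8100 payoff=0.0000 vs cont=15.5740 → 15.5740 [wait]  ⇒ S*(0)=-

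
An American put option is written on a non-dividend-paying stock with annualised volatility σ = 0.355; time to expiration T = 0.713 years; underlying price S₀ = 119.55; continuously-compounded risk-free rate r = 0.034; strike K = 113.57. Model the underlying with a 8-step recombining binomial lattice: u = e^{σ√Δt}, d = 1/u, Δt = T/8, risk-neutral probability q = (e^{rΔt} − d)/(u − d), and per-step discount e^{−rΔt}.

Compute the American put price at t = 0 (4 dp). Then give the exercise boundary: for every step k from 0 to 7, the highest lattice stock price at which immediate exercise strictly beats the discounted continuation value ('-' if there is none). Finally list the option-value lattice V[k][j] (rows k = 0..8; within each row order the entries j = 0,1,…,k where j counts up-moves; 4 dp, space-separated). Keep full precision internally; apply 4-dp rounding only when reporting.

Δt=0.08912, u=1.11180, d=0.89944, q=0.48782, disc=e^(-rΔt)=0.99697
k=8 terminal: V=max(K-S,0) → 62.3625 50.2723 35.3277 16.8546 0.0000 0.0000 0.0000 0.0000 0.0000
k=7: j=0 S=56.9326 intr=56.6374 cont=56.2938 V=56.6374[EX]; j=1 S=70.3744 intr=43.1956 cont=42.8520 V=43.1956[EX]; j=2 S=86.9899 intr=26.5801 cont=26.2365 V=26.5801[EX]; j=3 S=107.5283 intr=6.0417 cont=8.6065 V=8.6065[hold]; j=4 S=132.9158 intr=0.0000 cont=0.0000 V=0.0000[hold]; j=5 S=164.2973 intr=0.0000 cont=0.0000 V=0.0000[hold]; j=6 S=203.0881 intr=0.0000 cont=0.0000 V=0.0000[hold]; j=7 S=251.0374 intr=0.0000 cont=0.0000 V=0.0000[hold]  S*(7)=86.9899
k=6: j=0 S=63.2977 intr=50.2723 cont=49.9287 V=50.2723[EX]; j=1 S=78.2423 intr=35.3277 cont=34.9841 V=35.3277[EX]; j=2 S=96.7154 intr=16.8546 cont=17.7583 V=17.7583[hold]; j=3 S=119.5500 intr=0.0000 cont=4.3947 V=4.3947[hold]; j=4 S=147.7759 intr=0.0000 cont=0.0000 V=0.0000[hold]; j=5 S=182.6659 intr=0.0000 cont=0.0000 V=0.0000[hold]; j=6 S=225.7935 intr=0.0000 cont=0.0000 V=0.0000[hold]  S*(6)=78.2423
k=5: j=0 S=70.3744 intr=43.1956 cont=42.8520 V=43.1956[EX]; j=1 S=86.9899 intr=26.5801 cont=26.6760 V=26.6760[hold]; j=2 S=107.5283 intr=6.0417 cont=11.2053 V=11.2053[hold]; j=3 S=132.9158 intr=0.0000 cont=2.2441 V=2.2441[hold]; j=4 S=164.2973 intr=0.0000 cont=0.0000 V=0.0000[hold]; j=5 S=203.0881 intr=0.0000 cont=0.0000 V=0.0000[hold]  S*(5)=70.3744
k=4: j=0 S=78.2423 intr=35.3277 cont=35.0307 V=35.3277[EX]; j=1 S=96.7154 intr=16.8546 cont=19.0712 V=19.0712[hold]; j=2 S=119.5500 intr=0.0000 cont=6.8131 V=6.8131[hold]; j=3 S=147.7759 intr=0.0000 cont=1.1459 V=1.1459[hold]; j=4 S=182.6659 intr=0.0000 cont=0.0000 V=0.0000[hold]  S*(4)=78.2423
k=3: j=0 S=86.9899 intr=26.5801 cont=27.3145 V=27.3145[hold]; j=1 S=107.5283 intr=6.0417 cont=13.0518 V=13.0518[hold]; j=2 S=132.9158 intr=0.0000 cont=4.0363 V=4.0363[hold]; j=3 S=164.2973 intr=0.0000 cont=0.5851 V=0.5851[hold]  S*(3)=-
k=2: j=0 S=96.7154 intr=16.8546 cont=20.2953 V=20.2953[hold]; j=1 S=119.5500 intr=0.0000 cont=8.6277 V=8.6277[hold]; j=2 S=147.7759 intr=0.0000 cont=2.3456 V=2.3456[hold]  S*(2)=-
k=1: j=0 S=107.5283 intr=6.0417 cont=14.5594 V=14.5594[hold]; j=1 S=132.9158 intr=0.0000 cont=5.5463 V=5.5463[hold]  S*(1)=-
k=0: j=0 S=119.5500 intr=0.0000 cont=10.1319 V=10.1319[hold]  S*(0)=-

price = 10.1319
boundary = - - - - 78.2423 70.3744 78.2423 86.9899
tree:
10.1319
14.5594 5.5463
20.2953 8.6277 2.3456
27.3145 13.0518 4.0363 0.5851
35.3277 19.0712 6.8131 1.1459 0.0000
43.1956 26.6760 11.2053 2.2441 0.0000 0.0000
50.2723 35.3277 17.7583 4.3947 0.0000 0.0000 0.0000
56.6374 43.1956 26.5801 8.6065 0.0000 0.0000 0.0000 0.0000
62.3625 50.2723 35.3277 16.8546 0.0000 0.0000 0.0000 0.0000 0.0000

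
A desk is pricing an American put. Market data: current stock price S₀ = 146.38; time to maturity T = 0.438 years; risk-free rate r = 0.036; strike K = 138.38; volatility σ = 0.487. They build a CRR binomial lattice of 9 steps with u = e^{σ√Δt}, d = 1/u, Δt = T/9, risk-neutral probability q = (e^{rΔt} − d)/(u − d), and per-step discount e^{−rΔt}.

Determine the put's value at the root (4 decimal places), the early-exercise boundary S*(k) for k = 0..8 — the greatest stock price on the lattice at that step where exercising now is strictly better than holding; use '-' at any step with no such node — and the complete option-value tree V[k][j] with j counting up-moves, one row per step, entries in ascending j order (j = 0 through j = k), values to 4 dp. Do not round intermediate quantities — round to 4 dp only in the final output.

price = 13.8819
boundary = - - - - - 85.5441 95.2464 106.0491 118.0769
tree:
13.8819
19.2841 8.1107
26.0742 12.0370 3.9090
34.1889 17.4244 6.2751 1.3735
43.3093 24.4849 9.8792 2.4139 0.2572
52.8359 33.2007 15.1815 4.2012 0.4967 0.0000
61.5498 43.1336 22.6173 7.2236 0.9593 0.0000 0.0000
69.3761 52.8359 32.3309 12.2318 1.8528 0.0000 0.0000 0.0000
76.4052 61.5498 43.1336 20.3031 3.5784 0.0000 0.0000 0.0000 0.0000
82.7182 69.3761 52.8359 32.3309 6.9110 0.0000 0.0000 0.0000 0.0000 0.0000

Δt=0.04867  u=1.11342  d=0.89814  q=0.48131  discount=0.99825
step 9 (expiry): payoffs max(K−S,0) = 82.7182 69.3761 52.8359 32.3309 6.9110 0.0000 0.0000 0.0000 0.0000 0.0000
step 8: (k=8,j=0): S=61.9748, (K−S)⁺=76.4052, hold=76.1630 ⇒ V=76.4052 exercise | (k=8,j=1): S=76.8302, (K−S)⁺=61.5498, hold=61.3076 ⇒ V=61.5498 exercise | (k=8,j=2): S=95.2464, (K−S)⁺=43.1336, hold=42.8914 ⇒ V=43.1336 exercise | (k=8,j=3): S=118.0769, (K−S)⁺=20.3031, hold=20.0608 ⇒ V=20.3031 exercise | (k=8,j=4): S=146.3800, (K−S)⁺=0.0000, hold=3.5784 ⇒ V=3.5784 continue | (k=8,j=5): S=181.4673, (K−S)⁺=0.0000, hold=0.0000 ⇒ V=0.0000 continue | (k=8,j=6): S=224.9650, (K−S)⁺=0.0000, hold=0.0000 ⇒ V=0.0000 continue | (k=8,j=7): S=278.8892, (K−S)⁺=0.0000, hold=0.0000 ⇒ V=0.0000 continue | (k=8,j=8): S=345.7389, (K−S)⁺=0.0000, hold=0.0000 ⇒ V=0.0000 continue  boundary S*=118.0769
step 7: (k=7,j=0): S=69.0039, (K−S)⁺=69.3761, hold=69.1339 ⇒ V=69.3761 exercise | (k=7,j=1): S=85.5441, (K−S)⁺=52.8359, hold=52.5937 ⇒ V=52.8359 exercise | (k=7,j=2): S=106.0491, (K−S)⁺=32.3309, hold=32.0887 ⇒ V=32.3309 exercise | (k=7,j=3): S=131.4690, (K−S)⁺=6.9110, hold=12.2318 ⇒ V=12.2318 continue | (k=7,j=4): S=162.9822, (K−S)⁺=0.0000, hold=1.8528 ⇒ V=1.8528 continue | (k=7,j=5): S=202.0490, (K−S)⁺=0.0000, hold=0.0000 ⇒ V=0.0000 continue | (k=7,j=6): S=250.4802, (K−S)⁺=0.0000, hold=0.0000 ⇒ V=0.0000 continue | (k=7,j=7): S=310.5203, (K−S)⁺=0.0000, hold=0.0000 ⇒ V=0.0000 continue  boundary S*=106.0491
step 6: (k=6,j=0): S=76.8302, (K−S)⁺=61.5498, hold=61.3076 ⇒ V=61.5498 exercise | (k=6,j=1): S=95.2464, (K−S)⁺=43.1336, hold=42.8914 ⇒ V=43.1336 exercise | (k=6,j=2): S=118.0769, (K−S)⁺=20.3031, hold=22.6173 ⇒ V=22.6173 continue | (k=6,j=3): S=146.3800, (K−S)⁺=0.0000, hold=7.2236 ⇒ V=7.2236 continue | (k=6,j=4): S=181.4673, (K−S)⁺=0.0000, hold=0.9593 ⇒ V=0.9593 continue | (k=6,j=5): S=224.9650, (K−S)⁺=0.0000, hold=0.0000 ⇒ V=0.0000 continue | (k=6,j=6): S=278.8892, (K−S)⁺=0.0000, hold=0.0000 ⇒ V=0.0000 continue  boundary S*=95.2464
step 5: (k=5,j=0): S=85.5441, (K−S)⁺=52.8359, hold=52.5937 ⇒ V=52.8359 exercise | (k=5,j=1): S=106.0491, (K−S)⁺=32.3309, hold=33.2007 ⇒ V=33.2007 continue | (k=5,j=2): S=131.4690, (K−S)⁺=6.9110, hold=15.1815 ⇒ V=15.1815 continue | (k=5,j=3): S=162.9822, (K−S)⁺=0.0000, hold=4.2012 ⇒ V=4.2012 continue | (k=5,j=4): S=202.0490, (K−S)⁺=0.0000, hold=0.4967 ⇒ V=0.4967 continue | (k=5,j=5): S=250.4802, (K−S)⁺=0.0000, hold=0.0000 ⇒ V=0.0000 continue  boundary S*=85.5441
step 4: (k=4,j=0): S=95.2464, (K−S)⁺=43.1336, hold=43.3093 ⇒ V=43.3093 continue | (k=4,j=1): S=118.0769, (K−S)⁺=20.3031, hold=24.4849 ⇒ V=24.4849 continue | (k=4,j=2): S=146.3800, (K−S)⁺=0.0000, hold=9.8792 ⇒ V=9.8792 continue | (k=4,j=3): S=181.4673, (K−S)⁺=0.0000, hold=2.4139 ⇒ V=2.4139 continue | (k=4,j=4): S=224.9650, (K−S)⁺=0.0000, hold=0.2572 ⇒ V=0.2572 continue  boundary S*=-
step 3: (k=3,j=0): S=106.0491, (K−S)⁺=32.3309, hold=34.1889 ⇒ V=34.1889 continue | (k=3,j=1): S=131.4690, (K−S)⁺=6.9110, hold=17.4244 ⇒ V=17.4244 continue | (k=3,j=2): S=162.9822, (K−S)⁺=0.0000, hold=6.2751 ⇒ V=6.2751 continue | (k=3,j=3): S=202.0490, (K−S)⁺=0.0000, hold=1.3735 ⇒ V=1.3735 continue  boundary S*=-
step 2: (k=2,j=0): S=118.0769, (K−S)⁺=20.3031, hold=26.0742 ⇒ V=26.0742 continue | (k=2,j=1): S=146.3800, (K−S)⁺=0.0000, hold=12.0370 ⇒ V=12.0370 continue | (k=2,j=2): S=181.4673, (K−S)⁺=0.0000, hold=3.9090 ⇒ V=3.9090 continue  boundary S*=-
step 1: (k=1,j=0): S=131.4690, (K−S)⁺=6.9110, hold=19.2841 ⇒ V=19.2841 continue | (k=1,j=1): S=162.9822, (K−S)⁺=0.0000, hold=8.1107 ⇒ V=8.1107 continue  boundary S*=-
step 0: (k=0,j=0): S=146.3800, (K−S)⁺=0.0000, hold=13.8819 ⇒ V=13.8819 continue  boundary S*=-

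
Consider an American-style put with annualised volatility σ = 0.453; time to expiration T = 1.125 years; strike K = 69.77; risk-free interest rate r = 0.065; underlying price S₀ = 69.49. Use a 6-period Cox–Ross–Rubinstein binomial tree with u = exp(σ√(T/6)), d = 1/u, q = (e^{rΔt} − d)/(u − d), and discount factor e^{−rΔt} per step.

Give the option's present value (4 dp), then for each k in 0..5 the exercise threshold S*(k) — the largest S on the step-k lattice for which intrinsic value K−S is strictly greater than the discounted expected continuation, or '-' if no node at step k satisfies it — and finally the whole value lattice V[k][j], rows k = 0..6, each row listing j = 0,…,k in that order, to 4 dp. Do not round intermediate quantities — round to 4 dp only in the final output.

price = 10.8898
boundary = - - - 38.5794 46.9401 57.1128
tree:
10.8898
16.1399 5.5284
23.0032 9.1796 1.7479
31.1906 14.7954 3.3820 0.0375
38.0622 22.8299 6.5431 0.0733 0.0000
43.7098 31.1906 12.6572 0.1432 0.0000 0.0000
48.3515 38.0622 22.8299 0.2800 0.0000 0.0000 0.0000

params: Δt=0.18750 u=1.21672 d=0.82189 q=0.48217 e^(-rΔt)=0.98789
t_6 payoffs: 48.3515 38.0622 22.8299 0.2800 0.0000 0.0000 0.0000
t_5: node(5,0) S=26.0602 payoff=43.7098 vs cont=42.8646 → 43.7098 [stop]  node(5,1) S=38.5794 payoff=31.1906 vs cont=30.3454 → 31.1906 [stop]  node(5,2) S=57.1128 payoff=12.6572 vs cont=11.8120 → 12.6572 [stop]  node(5,3) S=84.5495 payoff=0.0000 vs cont=0.1432 → 0.1432 [wait]  node(5,4) S=125.1668 payoff=0.0000 vs cont=0.0000 → 0.0000 [wait]  node(5,5) S=185.2964 payoff=0.0000 vs cont=0.0000 → 0.0000 [wait]  ⇒ S*(5)=57.1128
t_4: node(4,0) S=31.7078 payoff=38.0622 vs cont=37.2170 → 38.0622 [stop]  node(4,1) S=46.9401 payoff=22.8299 vs cont=21.9847 → 22.8299 [stop]  node(4,2) S=69.4900 payoff=0.2800 vs cont=6.5431 → 6.5431 [wait]  node(4,3) S=102.8727 payoff=0.0000 vs cont=0.0733 → 0.0733 [wait]  node(4,4) S=152.2923 payoff=0.0000 vs cont=0.0000 → 0.0000 [wait]  ⇒ S*(4)=46.9401
t_3: node(3,0) S=38.5794 payoff=31.1906 vs cont=30.3454 → 31.1906 [stop]  node(3,1) S=57.1128 payoff=12.6572 vs cont=14.7954 → 14.7954 [wait]  node(3,2) S=84.5495 payoff=0.0000 vs cont=3.3820 → 3.3820 [wait]  node(3,3) S=125.1668 payoff=0.0000 vs cont=0.0375 → 0.0375 [wait]  ⇒ S*(3)=38.5794
t_2: node(2,0) S=46.9401 payoff=22.8299 vs cont=23.0032 → 23.0032 [wait]  node(2,1) S=69.4900 payoff=0.2800 vs cont=9.1796 → 9.1796 [wait]  node(2,2) S=102.8727 payoff=0.0000 vs cont=1.7479 → 1.7479 [wait]  ⇒ S*(2)=-
t_1: node(1,0) S=57.1128 payoff=12.6572 vs cont=16.1399 → 16.1399 [wait]  node(1,1) S=84.5495 payoff=0.0000 vs cont=5.5284 → 5.5284 [wait]  ⇒ S*(1)=-
t_0: node(0,0) S=69.4900 payoff=0.2800 vs cont=10.8898 → 10.8898 [wait]  ⇒ S*(0)=-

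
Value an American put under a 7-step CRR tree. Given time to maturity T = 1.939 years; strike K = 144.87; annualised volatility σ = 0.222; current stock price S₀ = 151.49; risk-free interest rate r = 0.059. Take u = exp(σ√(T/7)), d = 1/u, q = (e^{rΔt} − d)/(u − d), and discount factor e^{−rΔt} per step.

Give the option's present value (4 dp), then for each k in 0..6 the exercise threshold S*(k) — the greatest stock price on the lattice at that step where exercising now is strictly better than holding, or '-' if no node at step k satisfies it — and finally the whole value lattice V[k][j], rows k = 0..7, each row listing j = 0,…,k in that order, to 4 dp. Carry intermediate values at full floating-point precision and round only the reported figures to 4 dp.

Δt=0.27700, u=1.12394, d=0.88973, q=0.54117, disc=e^(-rΔt)=0.98379
k=7 terminal: V=max(K-S,0) → 78.0076 60.4066 38.1724 10.0852 0.0000 0.0000 0.0000 0.0000
k=6: j=0 S=75.1494 intr=69.7206 cont=67.3723 V=69.7206[EX]; j=1 S=94.9317 intr=49.9383 cont=47.5899 V=49.9383[EX]; j=2 S=119.9217 intr=24.9483 cont=22.5999 V=24.9483[EX]; j=3 S=151.4900 intr=0.0000 cont=4.5523 V=4.5523[hold]; j=4 S=191.3684 intr=0.0000 cont=0.0000 V=0.0000[hold]; j=5 S=241.7444 intr=0.0000 cont=0.0000 V=0.0000[hold]; j=6 S=305.3815 intr=0.0000 cont=0.0000 V=0.0000[hold]  S*(6)=119.9217
k=5: j=0 S=84.4634 intr=60.4066 cont=58.0583 V=60.4066[EX]; j=1 S=106.6976 intr=38.1724 cont=35.8240 V=38.1724[EX]; j=2 S=134.7848 intr=10.0852 cont=13.6850 V=13.6850[hold]; j=3 S=170.2657 intr=0.0000 cont=2.0549 V=2.0549[hold]; j=4 S=215.0866 intr=0.0000 cont=0.0000 V=0.0000[hold]; j=5 S=271.7062 intr=0.0000 cont=0.0000 V=0.0000[hold]  S*(5)=106.6976
k=4: j=0 S=94.9317 intr=49.9383 cont=47.5899 V=49.9383[EX]; j=1 S=119.9217 intr=24.9483 cont=24.5165 V=24.9483[EX]; j=2 S=151.4900 intr=0.0000 cont=7.2713 V=7.2713[hold]; j=3 S=191.3684 intr=0.0000 cont=0.9275 V=0.9275[hold]; j=4 S=241.7444 intr=0.0000 cont=0.0000 V=0.0000[hold]  S*(4)=119.9217
k=3: j=0 S=106.6976 intr=38.1724 cont=35.8240 V=38.1724[EX]; j=1 S=134.7848 intr=10.0852 cont=15.1326 V=15.1326[hold]; j=2 S=170.2657 intr=0.0000 cont=3.7760 V=3.7760[hold]; j=3 S=215.0866 intr=0.0000 cont=0.4187 V=0.4187[hold]  S*(3)=106.6976
k=2: j=0 S=119.9217 intr=24.9483 cont=25.2872 V=25.2872[hold]; j=1 S=151.4900 intr=0.0000 cont=8.8410 V=8.8410[hold]; j=2 S=191.3684 intr=0.0000 cont=1.9273 V=1.9273[hold]  S*(2)=-
k=1: j=0 S=134.7848 intr=10.0852 cont=16.1213 V=16.1213[hold]; j=1 S=170.2657 intr=0.0000 cont=5.0168 V=5.0168[hold]  S*(1)=-
k=0: j=0 S=151.4900 intr=0.0000 cont=9.9479 V=9.9479[hold]  S*(0)=-

price = 9.9479
boundary = - - - 106.6976 119.9217 106.6976 119.9217
tree:
9.9479
16.1213 5.0168
25.2872 8.8410 1.9273
38.1724 15.1326 3.7760 0.4187
49.9383 24.9483 7.2713 0.9275 0.0000
60.4066 38.1724 13.6850 2.0549 0.0000 0.0000
69.7206 49.9383 24.9483 4.5523 0.0000 0.0000 0.0000
78.0076 60.4066 38.1724 10.0852 0.0000 0.0000 0.0000 0.0000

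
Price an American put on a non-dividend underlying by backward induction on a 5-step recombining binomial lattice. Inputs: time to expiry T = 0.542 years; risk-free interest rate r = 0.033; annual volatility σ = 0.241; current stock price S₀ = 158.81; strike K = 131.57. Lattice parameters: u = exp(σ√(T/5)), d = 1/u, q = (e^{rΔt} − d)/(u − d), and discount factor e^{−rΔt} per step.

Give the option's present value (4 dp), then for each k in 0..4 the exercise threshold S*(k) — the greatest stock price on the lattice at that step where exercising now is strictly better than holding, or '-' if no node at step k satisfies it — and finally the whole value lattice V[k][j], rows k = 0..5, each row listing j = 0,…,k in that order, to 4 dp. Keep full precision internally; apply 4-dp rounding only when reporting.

price = 1.7344
boundary = - - - - 115.6212
tree:
1.7344
3.1103 0.3858
5.4900 0.7786 0.0000
9.4912 1.5715 0.0000 0.0000
15.9488 3.1715 0.0000 0.0000 0.0000
24.7684 6.4007 0.0000 0.0000 0.0000 0.0000

Δt=0.10840  u=1.08258  d=0.92372  q=0.50273  discount=0.99643
step 5 (expiry): payoffs max(K−S,0) = 24.7684 6.4007 0.0000 0.0000 0.0000 0.0000
step 4: (k=4,j=0): S=115.6212, (K−S)⁺=15.9488, hold=15.4790 ⇒ V=15.9488 exercise | (k=4,j=1): S=135.5058, (K−S)⁺=0.0000, hold=3.1715 ⇒ V=3.1715 continue | (k=4,j=2): S=158.8100, (K−S)⁺=0.0000, hold=0.0000 ⇒ V=0.0000 continue | (k=4,j=3): S=186.1221, (K−S)⁺=0.0000, hold=0.0000 ⇒ V=0.0000 continue | (k=4,j=4): S=218.1313, (K−S)⁺=0.0000, hold=0.0000 ⇒ V=0.0000 continue  boundary S*=115.6212
step 3: (k=3,j=0): S=125.1693, (K−S)⁺=6.4007, hold=9.4912 ⇒ V=9.4912 continue | (k=3,j=1): S=146.6958, (K−S)⁺=0.0000, hold=1.5715 ⇒ V=1.5715 continue | (k=3,j=2): S=171.9246, (K−S)⁺=0.0000, hold=0.0000 ⇒ V=0.0000 continue | (k=3,j=3): S=201.4921, (K−S)⁺=0.0000, hold=0.0000 ⇒ V=0.0000 continue  boundary S*=-
step 2: (k=2,j=0): S=135.5058, (K−S)⁺=0.0000, hold=5.4900 ⇒ V=5.4900 continue | (k=2,j=1): S=158.8100, (K−S)⁺=0.0000, hold=0.7786 ⇒ V=0.7786 continue | (k=2,j=2): S=186.1221, (K−S)⁺=0.0000, hold=0.0000 ⇒ V=0.0000 continue  boundary S*=-
step 1: (k=1,j=0): S=146.6958, (K−S)⁺=0.0000, hold=3.1103 ⇒ V=3.1103 continue | (k=1,j=1): S=171.9246, (K−S)⁺=0.0000, hold=0.3858 ⇒ V=0.3858 continue  boundary S*=-
step 0: (k=0,j=0): S=158.8100, (K−S)⁺=0.0000, hold=1.7344 ⇒ V=1.7344 continue  boundary S*=-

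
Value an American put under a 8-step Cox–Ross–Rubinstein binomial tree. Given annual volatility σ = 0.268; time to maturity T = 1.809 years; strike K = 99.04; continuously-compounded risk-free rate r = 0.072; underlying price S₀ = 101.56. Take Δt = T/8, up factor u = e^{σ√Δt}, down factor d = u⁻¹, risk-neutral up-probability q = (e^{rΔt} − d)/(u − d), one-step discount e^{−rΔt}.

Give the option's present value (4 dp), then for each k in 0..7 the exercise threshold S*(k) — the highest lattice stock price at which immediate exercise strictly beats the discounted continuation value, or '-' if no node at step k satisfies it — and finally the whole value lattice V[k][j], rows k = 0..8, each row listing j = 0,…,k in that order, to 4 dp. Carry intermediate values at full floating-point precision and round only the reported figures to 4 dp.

Δt=0.22612  u=1.13592  d=0.88035  q=0.53241  discount=0.98385
step 8 (expiry): payoffs max(K−S,0) = 62.4007 51.7639 38.0393 20.3302 0.0000 0.0000 0.0000 0.0000 0.0000
step 7: (k=7,j=0): S=41.6193, (K−S)⁺=57.4207, hold=55.8213 ⇒ V=57.4207 exercise | (k=7,j=1): S=53.7017, (K−S)⁺=45.3383, hold=43.7389 ⇒ V=45.3383 exercise | (k=7,j=2): S=69.2918, (K−S)⁺=29.7482, hold=28.1488 ⇒ V=29.7482 exercise | (k=7,j=3): S=89.4079, (K−S)⁺=9.6321, hold=9.3527 ⇒ V=9.6321 exercise | (k=7,j=4): S=115.3638, (K−S)⁺=0.0000, hold=0.0000 ⇒ V=0.0000 continue | (k=7,j=5): S=148.8550, (K−S)⁺=0.0000, hold=0.0000 ⇒ V=0.0000 continue | (k=7,j=6): S=192.0690, (K−S)⁺=0.0000, hold=0.0000 ⇒ V=0.0000 continue | (k=7,j=7): S=247.8284, (K−S)⁺=0.0000, hold=0.0000 ⇒ V=0.0000 continue  boundary S*=89.4079
step 6: (k=6,j=0): S=47.2761, (K−S)⁺=51.7639, hold=50.1645 ⇒ V=51.7639 exercise | (k=6,j=1): S=61.0007, (K−S)⁺=38.0393, hold=36.4399 ⇒ V=38.0393 exercise | (k=6,j=2): S=78.7098, (K−S)⁺=20.3302, hold=18.7308 ⇒ V=20.3302 exercise | (k=6,j=3): S=101.5600, (K−S)⁺=0.0000, hold=4.4312 ⇒ V=4.4312 continue | (k=6,j=4): S=131.0438, (K−S)⁺=0.0000, hold=0.0000 ⇒ V=0.0000 continue | (k=6,j=5): S=169.0870, (K−S)⁺=0.0000, hold=0.0000 ⇒ V=0.0000 continue | (k=6,j=6): S=218.1746, (K−S)⁺=0.0000, hold=0.0000 ⇒ V=0.0000 continue  boundary S*=78.7098
step 5: (k=5,j=0): S=53.7017, (K−S)⁺=45.3383, hold=43.7389 ⇒ V=45.3383 exercise | (k=5,j=1): S=69.2918, (K−S)⁺=29.7482, hold=28.1488 ⇒ V=29.7482 exercise | (k=5,j=2): S=89.4079, (K−S)⁺=9.6321, hold=11.6738 ⇒ V=11.6738 continue | (k=5,j=3): S=115.3638, (K−S)⁺=0.0000, hold=2.0385 ⇒ V=2.0385 continue | (k=5,j=4): S=148.8550, (K−S)⁺=0.0000, hold=0.0000 ⇒ V=0.0000 continue | (k=5,j=5): S=192.0690, (K−S)⁺=0.0000, hold=0.0000 ⇒ V=0.0000 continue  boundary S*=69.2918
step 4: (k=4,j=0): S=61.0007, (K−S)⁺=38.0393, hold=36.4399 ⇒ V=38.0393 exercise | (k=4,j=1): S=78.7098, (K−S)⁺=20.3302, hold=19.8002 ⇒ V=20.3302 exercise | (k=4,j=2): S=101.5600, (K−S)⁺=0.0000, hold=6.4382 ⇒ V=6.4382 continue | (k=4,j=3): S=131.0438, (K−S)⁺=0.0000, hold=0.9378 ⇒ V=0.9378 continue | (k=4,j=4): S=169.0870, (K−S)⁺=0.0000, hold=0.0000 ⇒ V=0.0000 continue  boundary S*=78.7098
step 3: (k=3,j=0): S=69.2918, (K−S)⁺=29.7482, hold=28.1488 ⇒ V=29.7482 exercise | (k=3,j=1): S=89.4079, (K−S)⁺=9.6321, hold=12.7251 ⇒ V=12.7251 continue | (k=3,j=2): S=115.3638, (K−S)⁺=0.0000, hold=3.4531 ⇒ V=3.4531 continue | (k=3,j=3): S=148.8550, (K−S)⁺=0.0000, hold=0.4314 ⇒ V=0.4314 continue  boundary S*=69.2918
step 2: (k=2,j=0): S=78.7098, (K−S)⁺=20.3302, hold=20.3509 ⇒ V=20.3509 continue | (k=2,j=1): S=101.5600, (K−S)⁺=0.0000, hold=7.6628 ⇒ V=7.6628 continue | (k=2,j=2): S=131.0438, (K−S)⁺=0.0000, hold=1.8145 ⇒ V=1.8145 continue  boundary S*=-
step 1: (k=1,j=0): S=89.4079, (K−S)⁺=9.6321, hold=13.3761 ⇒ V=13.3761 continue | (k=1,j=1): S=115.3638, (K−S)⁺=0.0000, hold=4.4757 ⇒ V=4.4757 continue  boundary S*=-
step 0: (k=0,j=0): S=101.5600, (K−S)⁺=0.0000, hold=8.4980 ⇒ V=8.4980 continue  boundary S*=-

price = 8.4980
boundary = - - - 69.2918 78.7098 69.2918 78.7098 89.4079
tree:
8.4980
13.3761 4.4757
20.3509 7.6628 1.8145
29.7482 12.7251 3.4531 0.4314
38.0393 20.3302 6.4382 0.9378 0.0000
45.3383 29.7482 11.6738 2.0385 0.0000 0.0000
51.7639 38.0393 20.3302 4.4312 0.0000 0.0000 0.0000
57.4207 45.3383 29.7482 9.6321 0.0000 0.0000 0.0000 0.0000
62.4007 51.7639 38.0393 20.3302 0.0000 0.0000 0.0000 0.0000 0.0000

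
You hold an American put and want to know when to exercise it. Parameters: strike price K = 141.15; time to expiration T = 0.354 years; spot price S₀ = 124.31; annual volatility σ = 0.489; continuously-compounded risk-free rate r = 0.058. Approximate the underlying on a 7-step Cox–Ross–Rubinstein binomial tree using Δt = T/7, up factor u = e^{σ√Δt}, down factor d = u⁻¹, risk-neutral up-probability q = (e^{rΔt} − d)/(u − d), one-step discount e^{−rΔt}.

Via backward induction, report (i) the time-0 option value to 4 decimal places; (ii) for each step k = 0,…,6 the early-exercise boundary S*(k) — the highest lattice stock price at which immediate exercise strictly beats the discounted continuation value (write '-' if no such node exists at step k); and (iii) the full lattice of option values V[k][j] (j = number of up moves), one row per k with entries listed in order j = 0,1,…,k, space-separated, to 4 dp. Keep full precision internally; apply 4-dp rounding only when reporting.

price = 23.5713
boundary = - - - 89.3783 99.7677 111.3648 124.3100
tree:
23.5713
31.8376 14.9666
41.4488 21.8597 7.7628
51.7717 30.7758 12.5571 2.7365
61.0792 41.3823 19.7383 5.0339 0.3220
69.4175 51.7717 29.7852 9.2262 0.6281 0.0000
76.8874 61.0792 41.3823 16.8400 1.2252 0.0000 0.0000
83.5795 69.4175 51.7717 29.7852 2.3901 0.0000 0.0000 0.0000

Δt=0.05057  u=1.11624  d=0.89586  q=0.48587  discount=0.99707
step 7 (expiry): payoffs max(K−S,0) = 83.5795 69.4175 51.7717 29.7852 2.3901 0.0000 0.0000 0.0000
step 6: (k=6,j=0): S=64.2626, (K−S)⁺=76.8874, hold=76.4740 ⇒ V=76.8874 exercise | (k=6,j=1): S=80.0708, (K−S)⁺=61.0792, hold=60.6658 ⇒ V=61.0792 exercise | (k=6,j=2): S=99.7677, (K−S)⁺=41.3823, hold=40.9689 ⇒ V=41.3823 exercise | (k=6,j=3): S=124.3100, (K−S)⁺=16.8400, hold=16.4266 ⇒ V=16.8400 exercise | (k=6,j=4): S=154.8895, (K−S)⁺=0.0000, hold=1.2252 ⇒ V=1.2252 continue | (k=6,j=5): S=192.9914, (K−S)⁺=0.0000, hold=0.0000 ⇒ V=0.0000 continue | (k=6,j=6): S=240.4661, (K−S)⁺=0.0000, hold=0.0000 ⇒ V=0.0000 continue  boundary S*=124.3100
step 5: (k=5,j=0): S=71.7325, (K−S)⁺=69.4175, hold=69.0040 ⇒ V=69.4175 exercise | (k=5,j=1): S=89.3783, (K−S)⁺=51.7717, hold=51.3583 ⇒ V=51.7717 exercise | (k=5,j=2): S=111.3648, (K−S)⁺=29.7852, hold=29.3718 ⇒ V=29.7852 exercise | (k=5,j=3): S=138.7599, (K−S)⁺=2.3901, hold=9.2262 ⇒ V=9.2262 continue | (k=5,j=4): S=172.8940, (K−S)⁺=0.0000, hold=0.6281 ⇒ V=0.6281 continue | (k=5,j=5): S=215.4249, (K−S)⁺=0.0000, hold=0.0000 ⇒ V=0.0000 continue  boundary S*=111.3648
step 4: (k=4,j=0): S=80.0708, (K−S)⁺=61.0792, hold=60.6658 ⇒ V=61.0792 exercise | (k=4,j=1): S=99.7677, (K−S)⁺=41.3823, hold=40.9689 ⇒ V=41.3823 exercise | (k=4,j=2): S=124.3100, (K−S)⁺=16.8400, hold=19.7383 ⇒ V=19.7383 continue | (k=4,j=3): S=154.8895, (K−S)⁺=0.0000, hold=5.0339 ⇒ V=5.0339 continue | (k=4,j=4): S=192.9914, (K−S)⁺=0.0000, hold=0.3220 ⇒ V=0.3220 continue  boundary S*=99.7677
step 3: (k=3,j=0): S=89.3783, (K−S)⁺=51.7717, hold=51.3583 ⇒ V=51.7717 exercise | (k=3,j=1): S=111.3648, (K−S)⁺=29.7852, hold=30.7758 ⇒ V=30.7758 continue | (k=3,j=2): S=138.7599, (K−S)⁺=2.3901, hold=12.5571 ⇒ V=12.5571 continue | (k=3,j=3): S=172.8940, (K−S)⁺=0.0000, hold=2.7365 ⇒ V=2.7365 continue  boundary S*=89.3783
step 2: (k=2,j=0): S=99.7677, (K−S)⁺=41.3823, hold=41.4488 ⇒ V=41.4488 continue | (k=2,j=1): S=124.3100, (K−S)⁺=16.8400, hold=21.8597 ⇒ V=21.8597 continue | (k=2,j=2): S=154.8895, (K−S)⁺=0.0000, hold=7.7628 ⇒ V=7.7628 continue  boundary S*=-
step 1: (k=1,j=0): S=111.3648, (K−S)⁺=29.7852, hold=31.8376 ⇒ V=31.8376 continue | (k=1,j=1): S=138.7599, (K−S)⁺=2.3901, hold=14.9666 ⇒ V=14.9666 continue  boundary S*=-
step 0: (k=0,j=0): S=124.3100, (K−S)⁺=16.8400, hold=23.5713 ⇒ V=23.5713 continue  boundary S*=-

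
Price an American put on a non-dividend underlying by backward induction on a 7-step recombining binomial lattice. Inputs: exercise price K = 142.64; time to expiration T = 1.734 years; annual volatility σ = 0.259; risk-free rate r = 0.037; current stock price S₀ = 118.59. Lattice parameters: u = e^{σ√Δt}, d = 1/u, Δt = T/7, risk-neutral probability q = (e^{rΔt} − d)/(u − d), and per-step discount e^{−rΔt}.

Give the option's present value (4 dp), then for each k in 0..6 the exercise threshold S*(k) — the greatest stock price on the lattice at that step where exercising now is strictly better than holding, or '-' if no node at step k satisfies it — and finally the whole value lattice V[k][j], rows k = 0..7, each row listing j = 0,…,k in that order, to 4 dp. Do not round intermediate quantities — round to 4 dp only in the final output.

params: Δt=0.24771 u=1.13758 d=0.87906 q=0.50343 e^(-rΔt)=0.99088
t_7 payoffs: 94.5379 80.3912 62.0840 38.3927 7.7339 0.0000 0.0000 0.0000
t_6: node(6,0) S=54.7202 payoff=87.9198 vs cont=86.6184 → 87.9198 [stop]  node(6,1) S=70.8132 payoff=71.8268 vs cont=70.5254 → 71.8268 [stop]  node(6,2) S=91.6392 payoff=51.0008 vs cont=49.6994 → 51.0008 [stop]  node(6,3) S=118.5900 payoff=24.0500 vs cont=22.7486 → 24.0500 [stop]  node(6,4) S=153.4670 payoff=0.0000 vs cont=3.8054 → 3.8054 [wait]  node(6,5) S=198.6012 payoff=0.0000 vs cont=0.0000 → 0.0000 [wait]  node(6,6) S=257.0092 payoff=0.0000 vs cont=0.0000 → 0.0000 [wait]  ⇒ S*(6)=118.5900
t_5: node(5,0) S=62.2488 payoff=80.3912 vs cont=79.0898 → 80.3912 [stop]  node(5,1) S=80.5560 payoff=62.0840 vs cont=60.7826 → 62.0840 [stop]  node(5,2) S=104.2473 payoff=38.3927 vs cont=37.0914 → 38.3927 [stop]  node(5,3) S=134.9061 payoff=7.7339 vs cont=13.7317 → 13.7317 [wait]  node(5,4) S=174.5816 payoff=0.0000 vs cont=1.8724 → 1.8724 [wait]  node(5,5) S=225.9255 payoff=0.0000 vs cont=0.0000 → 0.0000 [wait]  ⇒ S*(5)=104.2473
t_4: node(4,0) S=70.8132 payoff=71.8268 vs cont=70.5254 → 71.8268 [stop]  node(4,1) S=91.6392 payoff=51.0008 vs cont=49.6994 → 51.0008 [stop]  node(4,2) S=118.5900 payoff=24.0500 vs cont=25.7406 → 25.7406 [wait]  node(4,3) S=153.4670 payoff=0.0000 vs cont=7.6905 → 7.6905 [wait]  node(4,4) S=198.6012 payoff=0.0000 vs cont=0.9213 → 0.9213 [wait]  ⇒ S*(4)=91.6392
t_3: node(3,0) S=80.5560 payoff=62.0840 vs cont=60.7826 → 62.0840 [stop]  node(3,1) S=104.2473 payoff=38.3927 vs cont=37.9347 → 38.3927 [stop]  node(3,2) S=134.9061 payoff=7.7339 vs cont=16.5016 → 16.5016 [wait]  node(3,3) S=174.5816 payoff=0.0000 vs cont=4.2436 → 4.2436 [wait]  ⇒ S*(3)=104.2473
t_2: node(2,0) S=91.6392 payoff=51.0008 vs cont=49.6994 → 51.0008 [stop]  node(2,1) S=118.5900 payoff=24.0500 vs cont=27.1223 → 27.1223 [wait]  node(2,2) S=153.4670 payoff=0.0000 vs cont=10.2363 → 10.2363 [wait]  ⇒ S*(2)=91.6392
t_1: node(1,0) S=104.2473 payoff=38.3927 vs cont=38.6240 → 38.6240 [wait]  node(1,1) S=134.9061 payoff=7.7339 vs cont=18.4514 → 18.4514 [wait]  ⇒ S*(1)=-
t_0: node(0,0) S=118.5900 payoff=24.0500 vs cont=28.2087 → 28.2087 [wait]  ⇒ S*(0)=-

price = 28.2087
boundary = - - 91.6392 104.2473 91.6392 104.2473 118.5900
tree:
28.2087
38.6240 18.4514
51.0008 27.1223 10.2363
62.0840 38.3927 16.5016 4.2436
71.8268 51.0008 25.7406 7.6905 0.9213
80.3912 62.0840 38.3927 13.7317 1.8724 0.0000
87.9198 71.8268 51.0008 24.0500 3.8054 0.0000 0.0000
94.5379 80.3912 62.0840 38.3927 7.7339 0.0000 0.0000 0.0000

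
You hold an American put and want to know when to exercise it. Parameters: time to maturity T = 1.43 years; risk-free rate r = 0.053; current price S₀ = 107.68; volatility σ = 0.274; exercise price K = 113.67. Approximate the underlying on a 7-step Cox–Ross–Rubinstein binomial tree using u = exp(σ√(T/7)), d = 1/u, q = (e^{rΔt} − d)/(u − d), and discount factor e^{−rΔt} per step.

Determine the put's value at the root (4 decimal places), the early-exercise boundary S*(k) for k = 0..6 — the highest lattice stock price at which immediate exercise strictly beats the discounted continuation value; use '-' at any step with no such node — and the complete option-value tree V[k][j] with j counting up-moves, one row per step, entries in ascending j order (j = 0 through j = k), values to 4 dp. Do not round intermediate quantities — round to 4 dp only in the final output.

price = 14.1190
boundary = - - 84.0556 74.2648 84.0556 74.2648 84.0556
tree:
14.1190
20.8177 8.0572
29.6144 12.9060 3.6237
39.4052 19.9733 6.4686 0.9989
48.0557 29.6144 11.2418 2.0732 0.0000
55.6985 39.4052 18.8002 4.3027 0.0000 0.0000
62.4511 48.0557 29.6144 8.9297 0.0000 0.0000 0.0000
68.4171 55.6985 39.4052 18.5327 0.0000 0.0000 0.0000 0.0000

Δt=0.20429, u=1.13184, d=0.88352, q=0.51292, disc=e^(-rΔt)=0.98923
k=7 terminal: V=max(K-S,0) → 68.4171 55.6985 39.4052 18.5327 0.0000 0.0000 0.0000 0.0000
k=6: j=0 S=51.2189 intr=62.4511 cont=61.2270 V=62.4511[EX]; j=1 S=65.6143 intr=48.0557 cont=46.8316 V=48.0557[EX]; j=2 S=84.0556 intr=29.6144 cont=28.3903 V=29.6144[EX]; j=3 S=107.6800 intr=5.9900 cont=8.9297 V=8.9297[hold]; j=4 S=137.9441 intr=0.0000 cont=0.0000 V=0.0000[hold]; j=5 S=176.7142 intr=0.0000 cont=0.0000 V=0.0000[hold]; j=6 S=226.3808 intr=0.0000 cont=0.0000 V=0.0000[hold]  S*(6)=84.0556
k=5: j=0 S=57.9715 intr=55.6985 cont=54.4744 V=55.6985[EX]; j=1 S=74.2648 intr=39.4052 cont=38.1812 V=39.4052[EX]; j=2 S=95.1373 intr=18.5327 cont=18.8002 V=18.8002[hold]; j=3 S=121.8763 intr=0.0000 cont=4.3027 V=4.3027[hold]; j=4 S=156.1304 intr=0.0000 cont=0.0000 V=0.0000[hold]; j=5 S=200.0118 intr=0.0000 cont=0.0000 V=0.0000[hold]  S*(5)=74.2648
k=4: j=0 S=65.6143 intr=48.0557 cont=46.8316 V=48.0557[EX]; j=1 S=84.0556 intr=29.6144 cont=28.5260 V=29.6144[EX]; j=2 S=107.6800 intr=5.9900 cont=11.2418 V=11.2418[hold]; j=3 S=137.9441 intr=0.0000 cont=2.0732 V=2.0732[hold]; j=4 S=176.7142 intr=0.0000 cont=0.0000 V=0.0000[hold]  S*(4)=84.0556
k=3: j=0 S=74.2648 intr=39.4052 cont=38.1812 V=39.4052[EX]; j=1 S=95.1373 intr=18.5327 cont=19.9733 V=19.9733[hold]; j=2 S=121.8763 intr=0.0000 cont=6.4686 V=6.4686[hold]; j=3 S=156.1304 intr=0.0000 cont=0.9989 V=0.9989[hold]  S*(3)=74.2648
k=2: j=0 S=84.0556 intr=29.6144 cont=29.1213 V=29.6144[EX]; j=1 S=107.6800 intr=5.9900 cont=12.9060 V=12.9060[hold]; j=2 S=137.9441 intr=0.0000 cont=3.6237 V=3.6237[hold]  S*(2)=84.0556
k=1: j=0 S=95.1373 intr=18.5327 cont=20.8177 V=20.8177[hold]; j=1 S=121.8763 intr=0.0000 cont=8.0572 V=8.0572[hold]  S*(1)=-
k=0: j=0 S=107.6800 intr=5.9900 cont=14.1190 V=14.1190[hold]  S*(0)=-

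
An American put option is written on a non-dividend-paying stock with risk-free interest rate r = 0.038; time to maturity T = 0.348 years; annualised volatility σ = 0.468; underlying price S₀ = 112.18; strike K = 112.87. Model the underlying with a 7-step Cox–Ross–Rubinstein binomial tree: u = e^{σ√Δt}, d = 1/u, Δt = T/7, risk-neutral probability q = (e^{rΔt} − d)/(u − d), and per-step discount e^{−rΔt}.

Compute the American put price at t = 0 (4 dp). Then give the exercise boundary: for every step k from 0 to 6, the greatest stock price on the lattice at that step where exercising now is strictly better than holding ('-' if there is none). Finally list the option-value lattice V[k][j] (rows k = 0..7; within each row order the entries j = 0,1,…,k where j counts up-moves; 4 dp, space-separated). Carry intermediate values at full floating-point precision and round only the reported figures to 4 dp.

params: Δt=0.04971 u=1.10999 d=0.90091 q=0.48298 e^(-rΔt)=0.99811
t_7 payoffs: 58.8332 46.2928 30.8421 11.8058 0.0000 0.0000 0.0000 0.0000
t_6: node(6,0) S=59.9801 payoff=52.8899 vs cont=52.6768 → 52.8899 [stop]  node(6,1) S=73.8998 payoff=38.9702 vs cont=38.7571 → 38.9702 [stop]  node(6,2) S=91.0499 payoff=21.8201 vs cont=21.6071 → 21.8201 [stop]  node(6,3) S=112.1800 payoff=0.6900 vs cont=6.0923 → 6.0923 [wait]  node(6,4) S=138.2138 payoff=0.0000 vs cont=0.0000 → 0.0000 [wait]  node(6,5) S=170.2893 payoff=0.0000 vs cont=0.0000 → 0.0000 [wait]  node(6,6) S=209.8087 payoff=0.0000 vs cont=0.0000 → 0.0000 [wait]  ⇒ S*(6)=91.0499
t_5: node(5,0) S=66.5772 payoff=46.2928 vs cont=46.0798 → 46.2928 [stop]  node(5,1) S=82.0279 payoff=30.8421 vs cont=30.6291 → 30.8421 [stop]  node(5,2) S=101.0642 payoff=11.8058 vs cont=14.1970 → 14.1970 [wait]  node(5,3) S=124.5184 payoff=0.0000 vs cont=3.1439 → 3.1439 [wait]  node(5,4) S=153.4156 payoff=0.0000 vs cont=0.0000 → 0.0000 [wait]  node(5,5) S=189.0190 payoff=0.0000 vs cont=0.0000 → 0.0000 [wait]  ⇒ S*(5)=82.0279
t_4: node(4,0) S=73.8998 payoff=38.9702 vs cont=38.7571 → 38.9702 [stop]  node(4,1) S=91.0499 payoff=21.8201 vs cont=22.7598 → 22.7598 [wait]  node(4,2) S=112.1800 payoff=0.6900 vs cont=8.8419 → 8.8419 [wait]  node(4,3) S=138.2138 payoff=0.0000 vs cont=1.6224 → 1.6224 [wait]  node(4,4) S=170.2893 payoff=0.0000 vs cont=0.0000 → 0.0000 [wait]  ⇒ S*(4)=73.8998
t_3: node(3,0) S=82.0279 payoff=30.8421 vs cont=31.0821 → 31.0821 [wait]  node(3,1) S=101.0642 payoff=11.8058 vs cont=16.0075 → 16.0075 [wait]  node(3,2) S=124.5184 payoff=0.0000 vs cont=5.3449 → 5.3449 [wait]  node(3,3) S=153.4156 payoff=0.0000 vs cont=0.8372 → 0.8372 [wait]  ⇒ S*(3)=-
t_2: node(2,0) S=91.0499 payoff=21.8201 vs cont=23.7564 → 23.7564 [wait]  node(2,1) S=112.1800 payoff=0.6900 vs cont=10.8371 → 10.8371 [wait]  node(2,2) S=138.2138 payoff=0.0000 vs cont=3.1618 → 3.1618 [wait]  ⇒ S*(2)=-
t_1: node(1,0) S=101.0642 payoff=11.8058 vs cont=17.4836 → 17.4836 [wait]  node(1,1) S=124.5184 payoff=0.0000 vs cont=7.1166 → 7.1166 [wait]  ⇒ S*(1)=-
t_0: node(0,0) S=112.1800 payoff=0.6900 vs cont=12.4530 → 12.4530 [wait]  ⇒ S*(0)=-

price = 12.4530
boundary = - - - - 73.8998 82.0279 91.0499
tree:
12.4530
17.4836 7.1166
23.7564 10.8371 3.1618
31.0821 16.0075 5.3449 0.8372
38.9702 22.7598 8.8419 1.6224 0.0000
46.2928 30.8421 14.1970 3.1439 0.0000 0.0000
52.8899 38.9702 21.8201 6.0923 0.0000 0.0000 0.0000
58.8332 46.2928 30.8421 11.8058 0.0000 0.0000 0.0000 0.0000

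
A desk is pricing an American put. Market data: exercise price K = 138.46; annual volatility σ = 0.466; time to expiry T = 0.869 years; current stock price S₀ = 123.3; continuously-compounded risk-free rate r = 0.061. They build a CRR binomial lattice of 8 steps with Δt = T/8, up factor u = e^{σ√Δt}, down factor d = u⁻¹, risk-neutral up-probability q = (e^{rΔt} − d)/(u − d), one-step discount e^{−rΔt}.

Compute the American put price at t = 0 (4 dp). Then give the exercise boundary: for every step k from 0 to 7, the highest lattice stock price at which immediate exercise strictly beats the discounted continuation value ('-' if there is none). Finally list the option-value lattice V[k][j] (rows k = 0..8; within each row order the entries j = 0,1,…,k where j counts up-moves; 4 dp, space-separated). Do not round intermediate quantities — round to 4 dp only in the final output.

price = 27.8573
boundary = - - - 77.7784 90.6902 77.7784 90.6902 105.7454
tree:
27.8573
37.2793 18.1649
48.3678 25.9345 10.1062
60.6816 35.8651 15.6717 4.2935
71.7552 47.7698 23.6278 7.3792 1.0528
81.2521 60.6816 34.3779 12.4569 2.0509 0.0000
89.3970 71.7552 47.7698 20.5299 3.9951 0.0000 0.0000
96.3822 81.2521 60.6816 32.7146 7.7824 0.0000 0.0000 0.0000
102.3729 89.3970 71.7552 47.7698 15.1600 0.0000 0.0000 0.0000 0.0000

Δt=0.10862, u=1.16601, d=0.85763, q=0.48324, disc=e^(-rΔt)=0.99340
k=8 terminal: V=max(K-S,0) → 102.3729 89.3970 71.7552 47.7698 15.1600 0.0000 0.0000 0.0000 0.0000
k=7: j=0 S=42.0778 intr=96.3822 cont=95.4678 V=96.3822[EX]; j=1 S=57.2079 intr=81.2521 cont=80.3377 V=81.2521[EX]; j=2 S=77.7784 intr=60.6816 cont=59.7672 V=60.6816[EX]; j=3 S=105.7454 intr=32.7146 cont=31.8001 V=32.7146[EX]; j=4 S=143.7688 intr=0.0000 cont=7.7824 V=7.7824[hold]; j=5 S=195.4643 intr=0.0000 cont=0.0000 V=0.0000[hold]; j=6 S=265.7481 intr=0.0000 cont=0.0000 V=0.0000[hold]; j=7 S=361.3042 intr=0.0000 cont=0.0000 V=0.0000[hold]  S*(7)=105.7454
k=6: j=0 S=49.0630 intr=89.3970 cont=88.4825 V=89.3970[EX]; j=1 S=66.7048 intr=71.7552 cont=70.8407 V=71.7552[EX]; j=2 S=90.6902 intr=47.7698 cont=46.8554 V=47.7698[EX]; j=3 S=123.3000 intr=15.1600 cont=20.5299 V=20.5299[hold]; j=4 S=167.6355 intr=0.0000 cont=3.9951 V=3.9951[hold]; j=5 S=227.9128 intr=0.0000 cont=0.0000 V=0.0000[hold]; j=6 S=309.8644 intr=0.0000 cont=0.0000 V=0.0000[hold]  S*(6)=90.6902
k=5: j=0 S=57.2079 intr=81.2521 cont=80.3377 V=81.2521[EX]; j=1 S=77.7784 intr=60.6816 cont=59.7672 V=60.6816[EX]; j=2 S=105.7454 intr=32.7146 cont=34.3779 V=34.3779[hold]; j=3 S=143.7688 intr=0.0000 cont=12.4569 V=12.4569[hold]; j=4 S=195.4643 intr=0.0000 cont=2.0509 V=2.0509[hold]; j=5 S=265.7481 intr=0.0000 cont=0.0000 V=0.0000[hold]  S*(5)=77.7784
k=4: j=0 S=66.7048 intr=71.7552 cont=70.8407 V=71.7552[EX]; j=1 S=90.6902 intr=47.7698 cont=47.6539 V=47.7698[EX]; j=2 S=123.3000 intr=15.1600 cont=23.6278 V=23.6278[hold]; j=3 S=167.6355 intr=0.0000 cont=7.3792 V=7.3792[hold]; j=4 S=227.9128 intr=0.0000 cont=1.0528 V=1.0528[hold]  S*(4)=90.6902
k=3: j=0 S=77.7784 intr=60.6816 cont=59.7672 V=60.6816[EX]; j=1 S=105.7454 intr=32.7146 cont=35.8651 V=35.8651[hold]; j=2 S=143.7688 intr=0.0000 cont=15.6717 V=15.6717[hold]; j=3 S=195.4643 intr=0.0000 cont=4.2935 V=4.2935[hold]  S*(3)=77.7784
k=2: j=0 S=90.6902 intr=47.7698 cont=48.3678 V=48.3678[hold]; j=1 S=123.3000 intr=15.1600 cont=25.9345 V=25.9345[hold]; j=2 S=167.6355 intr=0.0000 cont=10.1062 V=10.1062[hold]  S*(2)=-
k=1: j=0 S=105.7454 intr=32.7146 cont=37.2793 V=37.2793[hold]; j=1 S=143.7688 intr=0.0000 cont=18.1649 V=18.1649[hold]  S*(1)=-
k=0: j=0 S=123.3000 intr=15.1600 cont=27.8573 V=27.8573[hold]  S*(0)=-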